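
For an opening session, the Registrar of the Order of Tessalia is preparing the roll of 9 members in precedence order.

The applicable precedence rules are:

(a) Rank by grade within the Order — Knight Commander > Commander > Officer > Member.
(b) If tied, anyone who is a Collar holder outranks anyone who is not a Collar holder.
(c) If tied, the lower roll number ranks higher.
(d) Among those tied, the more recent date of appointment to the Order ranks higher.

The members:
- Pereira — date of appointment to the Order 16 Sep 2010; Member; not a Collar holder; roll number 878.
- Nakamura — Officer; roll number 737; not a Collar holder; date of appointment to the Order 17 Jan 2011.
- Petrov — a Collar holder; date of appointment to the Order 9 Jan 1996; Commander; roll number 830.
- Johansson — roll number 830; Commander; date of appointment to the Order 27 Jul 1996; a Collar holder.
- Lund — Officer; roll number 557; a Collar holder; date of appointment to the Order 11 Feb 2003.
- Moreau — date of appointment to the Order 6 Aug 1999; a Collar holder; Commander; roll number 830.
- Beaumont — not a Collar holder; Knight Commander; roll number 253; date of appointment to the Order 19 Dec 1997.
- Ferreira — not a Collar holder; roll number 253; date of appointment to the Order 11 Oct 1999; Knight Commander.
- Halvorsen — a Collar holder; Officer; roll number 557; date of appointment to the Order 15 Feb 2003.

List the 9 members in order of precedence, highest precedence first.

Ferreira, Beaumont, Moreau, Johansson, Petrov, Halvorsen, Lund, Nakamura, Pereira

By grade within the Order: Ferreira and Beaumont (Knight Commander); then Moreau, Johansson and Petrov (Commander); then Halvorsen, Lund and Nakamura (Officer); then Pereira (Member).
Ferreira and Beaumont are each not a Collar holder, so the next rule applies.
Ferreira and Beaumont both have roll number 253, so the next rule applies.
Among Ferreira and Beaumont, by date of appointment to the Order (later first): Ferreira (11 Oct 1999) before Beaumont (19 Dec 1997).
Moreau, Johansson and Petrov are each a Collar holder, so the next rule applies.
Moreau, Johansson and Petrov all have roll number 830, so the next rule applies.
Among Moreau, Johansson and Petrov, by date of appointment to the Order (later first): Moreau (6 Aug 1999) before Johansson (27 Jul 1996) before Petrov (9 Jan 1996).
Among Halvorsen, Lund and Nakamura, a Collar holder before not a Collar holder: Halvorsen and Lund (a Collar holder) before Nakamura (not a Collar holder).
Halvorsen and Lund both have roll number 557, so the next rule applies.
Among Halvorsen and Lund, by date of appointment to the Order (later first): Halvorsen (15 Feb 2003) before Lund (11 Feb 2003).
Full order: Ferreira, Beaumont, Moreau, Johansson, Petrov, Halvorsen, Lund, Nakamura, Pereira.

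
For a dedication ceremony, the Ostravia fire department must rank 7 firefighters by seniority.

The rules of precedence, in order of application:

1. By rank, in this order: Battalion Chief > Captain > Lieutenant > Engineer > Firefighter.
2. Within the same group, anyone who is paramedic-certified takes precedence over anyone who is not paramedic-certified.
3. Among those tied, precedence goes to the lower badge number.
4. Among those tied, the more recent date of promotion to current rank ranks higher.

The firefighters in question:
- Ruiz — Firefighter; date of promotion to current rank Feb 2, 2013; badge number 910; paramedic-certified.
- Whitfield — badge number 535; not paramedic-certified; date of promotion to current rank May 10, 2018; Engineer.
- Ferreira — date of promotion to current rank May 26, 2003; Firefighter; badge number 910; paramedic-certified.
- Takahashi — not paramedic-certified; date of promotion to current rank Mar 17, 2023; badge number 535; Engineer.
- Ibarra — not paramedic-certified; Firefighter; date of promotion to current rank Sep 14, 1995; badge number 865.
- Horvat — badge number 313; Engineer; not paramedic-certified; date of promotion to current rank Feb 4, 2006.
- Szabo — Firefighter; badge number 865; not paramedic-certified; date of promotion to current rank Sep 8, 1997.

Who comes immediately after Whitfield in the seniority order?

By rank: Horvat, Takahashi and Whitfield (Engineer); then Ruiz, Ferreira, Szabo and Ibarra (Firefighter).
Horvat, Takahashi and Whitfield are each not paramedic-certified, so the next rule applies.
Among Horvat, Takahashi and Whitfield, by badge number (lower first): Horvat (313) before Takahashi and Whitfield (535).
Among Takahashi and Whitfield, by date of promotion to current rank (later first): Takahashi (Mar 17, 2023) before Whitfield (May 10, 2018).
Among Ruiz, Ferreira, Szabo and Ibarra, paramedic-certified before not paramedic-certified: Ruiz and Ferreira (paramedic-certified) before Szabo and Ibarra (not paramedic-certified).
Ruiz and Ferreira both have badge number 910, so the next rule applies.
Among Ruiz and Ferreira, by date of promotion to current rank (later first): Ruiz (Feb 2, 2013) before Ferreira (May 26, 2003).
Szabo and Ibarra both have badge number 865, so the next rule applies.
Among Szabo and Ibarra, by date of promotion to current rank (later first): Szabo (Sep 8, 1997) before Ibarra (Sep 14, 1995).
Order: Horvat, Takahashi, Whitfield, Ruiz, Ferreira, Szabo, Ibarra.

Ruiz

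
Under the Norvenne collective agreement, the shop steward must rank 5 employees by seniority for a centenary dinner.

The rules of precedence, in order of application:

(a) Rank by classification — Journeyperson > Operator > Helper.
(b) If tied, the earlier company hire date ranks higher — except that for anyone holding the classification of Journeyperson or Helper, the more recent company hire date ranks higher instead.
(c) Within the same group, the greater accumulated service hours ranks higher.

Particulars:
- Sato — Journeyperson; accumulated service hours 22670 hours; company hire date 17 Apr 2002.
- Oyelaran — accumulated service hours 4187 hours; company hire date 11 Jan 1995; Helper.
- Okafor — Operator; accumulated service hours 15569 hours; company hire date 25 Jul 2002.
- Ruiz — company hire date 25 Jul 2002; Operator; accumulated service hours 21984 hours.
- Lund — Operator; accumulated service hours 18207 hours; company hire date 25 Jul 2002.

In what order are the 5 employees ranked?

By classification: Sato (Journeyperson); then Ruiz, Lund and Okafor (Operator); then Oyelaran (Helper).
Ruiz, Lund and Okafor all have company hire date 25 Jul 2002, so the next rule applies.
Among Ruiz, Lund and Okafor, by accumulated service hours (higher first): Ruiz (21984 hours) before Lund (18207 hours) before Okafor (15569 hours).
Full order: Sato, Ruiz, Lund, Okafor, Oyelaran.

Sato, Ruiz, Lund, Okafor, Oyelaran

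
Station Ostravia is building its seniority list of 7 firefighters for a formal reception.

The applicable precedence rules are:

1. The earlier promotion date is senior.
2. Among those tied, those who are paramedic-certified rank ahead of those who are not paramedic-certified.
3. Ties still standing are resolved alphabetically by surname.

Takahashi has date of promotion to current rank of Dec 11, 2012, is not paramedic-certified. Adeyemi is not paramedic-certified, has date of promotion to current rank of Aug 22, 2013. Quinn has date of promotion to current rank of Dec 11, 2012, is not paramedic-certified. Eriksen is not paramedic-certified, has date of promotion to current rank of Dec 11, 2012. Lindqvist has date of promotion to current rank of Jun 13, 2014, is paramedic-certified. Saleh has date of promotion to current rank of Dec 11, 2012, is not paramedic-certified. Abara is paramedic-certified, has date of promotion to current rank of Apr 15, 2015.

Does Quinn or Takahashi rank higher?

Quinn

By date of promotion to current rank (earlier first): Eriksen, Quinn, Saleh and Takahashi (each Dec 11, 2012); then Adeyemi (Aug 22, 2013); then Lindqvist (Jun 13, 2014); then Abara (Apr 15, 2015).
Eriksen, Quinn, Saleh and Takahashi are each not paramedic-certified, so the next rule applies.
Among Eriksen, Quinn, Saleh and Takahashi, alphabetically by surname: Eriksen before Quinn before Saleh before Takahashi.
So Quinn takes precedence.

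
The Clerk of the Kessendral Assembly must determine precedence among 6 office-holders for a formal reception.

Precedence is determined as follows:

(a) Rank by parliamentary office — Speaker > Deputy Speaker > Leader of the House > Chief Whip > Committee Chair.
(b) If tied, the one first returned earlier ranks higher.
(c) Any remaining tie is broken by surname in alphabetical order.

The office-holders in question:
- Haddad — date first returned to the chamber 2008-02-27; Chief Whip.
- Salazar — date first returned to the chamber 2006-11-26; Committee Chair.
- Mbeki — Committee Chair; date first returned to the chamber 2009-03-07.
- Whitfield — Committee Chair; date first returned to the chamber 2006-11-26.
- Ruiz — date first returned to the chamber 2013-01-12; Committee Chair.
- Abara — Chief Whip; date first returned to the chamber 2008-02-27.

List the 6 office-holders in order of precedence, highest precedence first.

By parliamentary office: Abara and Haddad (Chief Whip); then Salazar, Whitfield, Mbeki and Ruiz (Committee Chair).
Abara and Haddad both have date first returned to the chamber 2008-02-27, so the next rule applies.
Among Abara and Haddad, alphabetically by surname: Abara before Haddad.
Among Salazar, Whitfield, Mbeki and Ruiz, by date first returned to the chamber (earlier first): Salazar and Whitfield (2006-11-26) before Mbeki (2009-03-07) before Ruiz (2013-01-12).
Among Salazar and Whitfield, alphabetically by surname: Salazar before Whitfield.
Full order: Abara, Haddad, Salazar, Whitfield, Mbeki, Ruiz.

Abara, Haddad, Salazar, Whitfield, Mbeki, Ruiz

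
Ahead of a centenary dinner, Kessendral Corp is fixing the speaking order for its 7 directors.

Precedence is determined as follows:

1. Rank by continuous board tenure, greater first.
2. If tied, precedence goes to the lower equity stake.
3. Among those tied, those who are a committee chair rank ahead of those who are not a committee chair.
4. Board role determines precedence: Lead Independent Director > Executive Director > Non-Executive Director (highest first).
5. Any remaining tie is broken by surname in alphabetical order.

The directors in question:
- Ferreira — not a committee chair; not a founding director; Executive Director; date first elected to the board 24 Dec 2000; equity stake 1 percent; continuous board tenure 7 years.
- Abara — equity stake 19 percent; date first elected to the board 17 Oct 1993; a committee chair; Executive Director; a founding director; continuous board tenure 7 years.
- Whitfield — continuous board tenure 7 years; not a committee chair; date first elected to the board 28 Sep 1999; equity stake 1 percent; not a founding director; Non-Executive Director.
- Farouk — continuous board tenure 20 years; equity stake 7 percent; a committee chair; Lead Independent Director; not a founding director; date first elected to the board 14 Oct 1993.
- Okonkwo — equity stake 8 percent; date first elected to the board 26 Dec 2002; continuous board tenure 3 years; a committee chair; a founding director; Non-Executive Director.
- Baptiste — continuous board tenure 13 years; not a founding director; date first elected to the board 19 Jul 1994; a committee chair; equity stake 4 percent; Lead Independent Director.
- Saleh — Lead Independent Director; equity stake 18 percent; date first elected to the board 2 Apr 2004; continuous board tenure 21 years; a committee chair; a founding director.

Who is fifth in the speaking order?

By continuous board tenure (higher first): Saleh (21 years); then Farouk (20 years); then Baptiste (13 years); then Ferreira, Whitfield and Abara (each 7 years); then Okonkwo (3 years).
Among Ferreira, Whitfield and Abara, by equity stake (lower first): Ferreira and Whitfield (1 percent) before Abara (19 percent).
Ferreira and Whitfield are each not a committee chair, so the next rule applies.
Among Ferreira and Whitfield, by board role: Ferreira (Executive Director) before Whitfield (Non-Executive Director).
Order: Saleh, Farouk, Baptiste, Ferreira, Whitfield, Abara, Okonkwo.

Whitfield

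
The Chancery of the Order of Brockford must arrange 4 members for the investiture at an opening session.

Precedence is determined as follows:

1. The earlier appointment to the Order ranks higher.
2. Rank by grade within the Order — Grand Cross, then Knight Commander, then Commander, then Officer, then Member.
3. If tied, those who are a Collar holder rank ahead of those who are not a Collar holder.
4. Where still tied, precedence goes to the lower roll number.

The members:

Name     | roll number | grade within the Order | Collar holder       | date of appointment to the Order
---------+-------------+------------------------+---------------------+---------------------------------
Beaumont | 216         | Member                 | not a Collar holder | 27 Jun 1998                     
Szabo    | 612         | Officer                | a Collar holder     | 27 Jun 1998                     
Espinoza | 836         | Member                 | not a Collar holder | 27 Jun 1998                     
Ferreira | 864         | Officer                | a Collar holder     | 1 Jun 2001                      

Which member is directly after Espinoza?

Ferreira

By date of appointment to the Order (earlier first): Szabo, Beaumont and Espinoza (each 27 Jun 1998); then Ferreira (1 Jun 2001).
Among Szabo, Beaumont and Espinoza, by grade within the Order: Szabo (Officer) before Beaumont and Espinoza (Member).
Beaumont and Espinoza are each not a Collar holder, so the next rule applies.
Among Beaumont and Espinoza, by roll number (lower first): Beaumont (216) before Espinoza (836).
Order: Szabo, Beaumont, Espinoza, Ferreira.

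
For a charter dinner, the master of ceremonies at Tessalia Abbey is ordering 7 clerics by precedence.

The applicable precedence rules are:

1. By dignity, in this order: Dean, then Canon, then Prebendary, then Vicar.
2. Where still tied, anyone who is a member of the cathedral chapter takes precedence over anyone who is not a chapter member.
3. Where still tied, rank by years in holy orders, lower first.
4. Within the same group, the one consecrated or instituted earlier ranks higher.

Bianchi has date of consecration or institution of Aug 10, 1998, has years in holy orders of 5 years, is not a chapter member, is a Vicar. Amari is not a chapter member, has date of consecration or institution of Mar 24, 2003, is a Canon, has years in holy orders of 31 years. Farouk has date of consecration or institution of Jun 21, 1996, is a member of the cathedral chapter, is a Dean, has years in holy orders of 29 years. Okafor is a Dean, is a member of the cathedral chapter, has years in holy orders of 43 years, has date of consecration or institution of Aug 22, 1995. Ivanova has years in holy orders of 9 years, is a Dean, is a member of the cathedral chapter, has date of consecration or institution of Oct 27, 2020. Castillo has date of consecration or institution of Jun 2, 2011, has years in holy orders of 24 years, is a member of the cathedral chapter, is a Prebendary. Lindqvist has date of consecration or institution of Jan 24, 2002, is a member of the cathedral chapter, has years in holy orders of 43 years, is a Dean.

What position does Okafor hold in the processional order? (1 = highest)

3

By dignity: Ivanova, Farouk, Okafor and Lindqvist (Dean); then Amari (Canon); then Castillo (Prebendary); then Bianchi (Vicar).
Ivanova, Farouk, Okafor and Lindqvist are each a member of the cathedral chapter, so the next rule applies.
Among Ivanova, Farouk, Okafor and Lindqvist, by years in holy orders (lower first): Ivanova (9 years) before Farouk (29 years) before Okafor and Lindqvist (43 years).
Among Okafor and Lindqvist, by date of consecration or institution (earlier first): Okafor (Aug 22, 1995) before Lindqvist (Jan 24, 2002).
Order: Ivanova, Farouk, Okafor, Lindqvist, Amari, Castillo, Bianchi. So position 3.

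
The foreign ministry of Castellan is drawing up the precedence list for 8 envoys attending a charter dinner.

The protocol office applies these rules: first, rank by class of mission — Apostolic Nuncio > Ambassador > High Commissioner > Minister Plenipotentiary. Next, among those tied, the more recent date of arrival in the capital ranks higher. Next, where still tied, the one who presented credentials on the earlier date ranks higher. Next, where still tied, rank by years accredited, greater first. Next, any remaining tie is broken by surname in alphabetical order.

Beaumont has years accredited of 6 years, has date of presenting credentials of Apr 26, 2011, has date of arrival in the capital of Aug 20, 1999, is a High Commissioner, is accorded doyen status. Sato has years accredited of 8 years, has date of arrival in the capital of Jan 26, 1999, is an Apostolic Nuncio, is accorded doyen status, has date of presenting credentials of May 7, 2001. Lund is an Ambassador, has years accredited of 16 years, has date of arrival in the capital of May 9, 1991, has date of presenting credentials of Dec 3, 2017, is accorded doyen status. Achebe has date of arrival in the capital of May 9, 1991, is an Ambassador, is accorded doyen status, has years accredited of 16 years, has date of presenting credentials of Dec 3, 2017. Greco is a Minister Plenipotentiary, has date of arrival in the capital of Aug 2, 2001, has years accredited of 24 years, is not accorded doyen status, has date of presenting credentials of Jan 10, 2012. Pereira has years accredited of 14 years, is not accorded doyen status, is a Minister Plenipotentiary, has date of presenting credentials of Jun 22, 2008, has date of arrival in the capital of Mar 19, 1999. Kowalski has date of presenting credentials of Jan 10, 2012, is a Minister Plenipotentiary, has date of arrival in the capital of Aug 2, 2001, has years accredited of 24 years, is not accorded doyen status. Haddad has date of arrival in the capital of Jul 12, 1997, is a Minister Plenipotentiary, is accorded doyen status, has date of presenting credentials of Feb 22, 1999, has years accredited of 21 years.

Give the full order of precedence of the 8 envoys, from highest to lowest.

By class of mission: Sato (Apostolic Nuncio); then Achebe and Lund (Ambassador); then Beaumont (High Commissioner); then Greco, Kowalski, Pereira and Haddad (Minister Plenipotentiary).
Achebe and Lund both have date of arrival in the capital May 9, 1991, so the next rule applies.
Achebe and Lund both have date of presenting credentials Dec 3, 2017, so the next rule applies.
Achebe and Lund both have years accredited 16 years, so the next rule applies.
Among Achebe and Lund, alphabetically by surname: Achebe before Lund.
Among Greco, Kowalski, Pereira and Haddad, by date of arrival in the capital (later first): Greco and Kowalski (Aug 2, 2001) before Pereira (Mar 19, 1999) before Haddad (Jul 12, 1997).
Greco and Kowalski both have date of presenting credentials Jan 10, 2012, so the next rule applies.
Greco and Kowalski both have years accredited 24 years, so the next rule applies.
Among Greco and Kowalski, alphabetically by surname: Greco before Kowalski.
Full order: Sato, Achebe, Lund, Beaumont, Greco, Kowalski, Pereira, Haddad.

Sato, Achebe, Lund, Beaumont, Greco, Kowalski, Pereira, Haddad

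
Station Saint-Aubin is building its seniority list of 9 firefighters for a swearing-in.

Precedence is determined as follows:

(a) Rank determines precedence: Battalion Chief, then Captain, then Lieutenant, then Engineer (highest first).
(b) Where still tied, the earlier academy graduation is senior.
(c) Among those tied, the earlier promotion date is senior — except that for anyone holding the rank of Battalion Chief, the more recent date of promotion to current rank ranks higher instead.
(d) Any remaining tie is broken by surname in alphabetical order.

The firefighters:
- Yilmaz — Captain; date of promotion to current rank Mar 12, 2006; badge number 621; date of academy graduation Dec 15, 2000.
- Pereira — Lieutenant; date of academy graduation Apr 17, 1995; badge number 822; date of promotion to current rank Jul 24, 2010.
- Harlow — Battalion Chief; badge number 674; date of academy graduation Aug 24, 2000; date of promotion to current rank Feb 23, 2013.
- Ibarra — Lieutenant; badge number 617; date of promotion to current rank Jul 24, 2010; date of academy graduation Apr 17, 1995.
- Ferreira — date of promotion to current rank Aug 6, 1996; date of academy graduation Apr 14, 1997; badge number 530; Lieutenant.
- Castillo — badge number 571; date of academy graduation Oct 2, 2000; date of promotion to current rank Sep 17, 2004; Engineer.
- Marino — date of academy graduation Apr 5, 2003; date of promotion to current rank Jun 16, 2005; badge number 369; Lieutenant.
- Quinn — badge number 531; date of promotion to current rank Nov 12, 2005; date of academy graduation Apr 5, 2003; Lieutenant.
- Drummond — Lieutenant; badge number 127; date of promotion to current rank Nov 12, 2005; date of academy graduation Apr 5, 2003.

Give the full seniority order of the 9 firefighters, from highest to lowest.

Harlow, Yilmaz, Ibarra, Pereira, Ferreira, Marino, Drummond, Quinn, Castillo

By rank: Harlow (Battalion Chief); then Yilmaz (Captain); then Ibarra, Pereira, Ferreira, Marino, Drummond and Quinn (Lieutenant); then Castillo (Engineer).
Among Ibarra, Pereira, Ferreira, Marino, Drummond and Quinn, by date of academy graduation (earlier first): Ibarra and Pereira (Apr 17, 1995) before Ferreira (Apr 14, 1997) before Marino, Drummond and Quinn (Apr 5, 2003).
Ibarra and Pereira both have date of promotion to current rank Jul 24, 2010, so the next rule applies.
Among Ibarra and Pereira, alphabetically by surname: Ibarra before Pereira.
Among Marino, Drummond and Quinn, by date of promotion to current rank (earlier first): Marino (Jun 16, 2005) before Drummond and Quinn (Nov 12, 2005).
Among Drummond and Quinn, alphabetically by surname: Drummond before Quinn.
Full order: Harlow, Yilmaz, Ibarra, Pereira, Ferreira, Marino, Drummond, Quinn, Castillo.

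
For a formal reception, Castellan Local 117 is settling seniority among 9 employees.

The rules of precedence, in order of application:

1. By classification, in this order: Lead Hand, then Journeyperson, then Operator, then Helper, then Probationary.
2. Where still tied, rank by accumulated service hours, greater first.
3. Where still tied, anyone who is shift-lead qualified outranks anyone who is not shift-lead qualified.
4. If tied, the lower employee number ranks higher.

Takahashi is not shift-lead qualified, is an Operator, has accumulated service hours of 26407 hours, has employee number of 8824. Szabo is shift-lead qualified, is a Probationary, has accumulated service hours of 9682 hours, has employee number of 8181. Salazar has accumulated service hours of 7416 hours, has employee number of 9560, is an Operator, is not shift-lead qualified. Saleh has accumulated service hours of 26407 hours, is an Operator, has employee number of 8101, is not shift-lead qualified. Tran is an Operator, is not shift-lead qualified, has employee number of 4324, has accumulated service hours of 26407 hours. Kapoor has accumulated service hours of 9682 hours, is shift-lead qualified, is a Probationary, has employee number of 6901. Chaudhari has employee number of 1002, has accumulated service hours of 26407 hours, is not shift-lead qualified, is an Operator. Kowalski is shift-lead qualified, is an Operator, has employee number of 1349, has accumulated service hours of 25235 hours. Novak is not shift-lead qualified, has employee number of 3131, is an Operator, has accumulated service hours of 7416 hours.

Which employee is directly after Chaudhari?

By classification: Chaudhari, Tran, Saleh, Takahashi, Kowalski, Novak and Salazar (Operator); then Kapoor and Szabo (Probationary).
Among Chaudhari, Tran, Saleh, Takahashi, Kowalski, Novak and Salazar, by accumulated service hours (higher first): Chaudhari, Tran, Saleh and Takahashi (26407 hours) before Kowalski (25235 hours) before Novak and Salazar (7416 hours).
Chaudhari, Tran, Saleh and Takahashi are each not shift-lead qualified, so the next rule applies.
Among Chaudhari, Tran, Saleh and Takahashi, by employee number (lower first): Chaudhari (1002) before Tran (4324) before Saleh (8101) before Takahashi (8824).
Novak and Salazar are each not shift-lead qualified, so the next rule applies.
Among Novak and Salazar, by employee number (lower first): Novak (3131) before Salazar (9560).
Kapoor and Szabo both have accumulated service hours 9682 hours, so the next rule applies.
Kapoor and Szabo are each shift-lead qualified, so the next rule applies.
Among Kapoor and Szabo, by employee number (lower first): Kapoor (6901) before Szabo (8181).
Order: Chaudhari, Tran, Saleh, Takahashi, Kowalski, Novak, Salazar, Kapoor, Szabo.

Tran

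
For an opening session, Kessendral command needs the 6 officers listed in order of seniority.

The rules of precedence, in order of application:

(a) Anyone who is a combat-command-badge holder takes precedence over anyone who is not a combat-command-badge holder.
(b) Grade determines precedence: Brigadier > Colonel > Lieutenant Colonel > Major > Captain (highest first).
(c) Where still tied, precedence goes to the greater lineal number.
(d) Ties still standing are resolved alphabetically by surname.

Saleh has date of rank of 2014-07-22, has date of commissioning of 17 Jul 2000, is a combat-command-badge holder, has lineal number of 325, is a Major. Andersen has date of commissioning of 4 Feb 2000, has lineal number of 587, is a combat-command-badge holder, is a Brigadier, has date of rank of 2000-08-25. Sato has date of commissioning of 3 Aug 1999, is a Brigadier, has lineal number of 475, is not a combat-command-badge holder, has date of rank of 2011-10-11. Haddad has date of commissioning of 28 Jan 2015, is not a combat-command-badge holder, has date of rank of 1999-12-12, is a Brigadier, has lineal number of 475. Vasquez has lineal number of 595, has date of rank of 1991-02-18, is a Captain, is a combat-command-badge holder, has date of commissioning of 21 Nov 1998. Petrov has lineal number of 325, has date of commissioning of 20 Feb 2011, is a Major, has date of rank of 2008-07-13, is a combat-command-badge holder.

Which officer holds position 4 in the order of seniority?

Vasquez

By the first rule: Andersen, Petrov, Saleh and Vasquez (each a combat-command-badge holder); then Haddad and Sato (both not a combat-command-badge holder).
Among Andersen, Petrov, Saleh and Vasquez, by grade: Andersen (Brigadier) before Petrov and Saleh (Major) before Vasquez (Captain).
Petrov and Saleh both have lineal number 325, so the next rule applies.
Among Petrov and Saleh, alphabetically by surname: Petrov before Saleh.
Haddad and Sato are each Brigadier, so the next rule applies.
Haddad and Sato both have lineal number 475, so the next rule applies.
Among Haddad and Sato, alphabetically by surname: Haddad before Sato.
Order: Andersen, Petrov, Saleh, Vasquez, Haddad, Sato.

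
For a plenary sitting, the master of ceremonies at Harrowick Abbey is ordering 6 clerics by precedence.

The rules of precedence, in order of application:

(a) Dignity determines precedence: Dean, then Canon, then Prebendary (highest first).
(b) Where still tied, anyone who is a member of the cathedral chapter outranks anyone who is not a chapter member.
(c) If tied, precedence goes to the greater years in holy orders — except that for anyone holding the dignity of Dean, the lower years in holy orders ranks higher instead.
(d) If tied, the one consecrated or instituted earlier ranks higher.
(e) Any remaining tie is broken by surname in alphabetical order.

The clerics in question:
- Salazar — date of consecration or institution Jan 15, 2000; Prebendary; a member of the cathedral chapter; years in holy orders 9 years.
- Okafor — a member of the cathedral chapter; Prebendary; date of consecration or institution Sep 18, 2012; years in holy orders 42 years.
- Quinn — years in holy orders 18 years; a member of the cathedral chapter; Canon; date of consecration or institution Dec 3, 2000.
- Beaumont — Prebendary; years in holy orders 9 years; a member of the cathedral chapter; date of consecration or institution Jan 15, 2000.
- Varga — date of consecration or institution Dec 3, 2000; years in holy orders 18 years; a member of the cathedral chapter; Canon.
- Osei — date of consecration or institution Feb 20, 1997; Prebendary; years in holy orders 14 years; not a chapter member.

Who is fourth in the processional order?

Beaumont

By dignity: Quinn and Varga (Canon); then Okafor, Beaumont, Salazar and Osei (Prebendary).
Quinn and Varga are each a member of the cathedral chapter, so the next rule applies.
Quinn and Varga both have years in holy orders 18 years, so the next rule applies.
Quinn and Varga both have date of consecration or institution Dec 3, 2000, so the next rule applies.
Among Quinn and Varga, alphabetically by surname: Quinn before Varga.
Among Okafor, Beaumont, Salazar and Osei, a member of the cathedral chapter before not a chapter member: Okafor, Beaumont and Salazar (a member of the cathedral chapter) before Osei (not a chapter member).
Among Okafor, Beaumont and Salazar, by years in holy orders (higher first): Okafor (42 years) before Beaumont and Salazar (9 years).
Beaumont and Salazar both have date of consecration or institution Jan 15, 2000, so the next rule applies.
Among Beaumont and Salazar, alphabetically by surname: Beaumont before Salazar.
Order: Quinn, Varga, Okafor, Beaumont, Salazar, Osei.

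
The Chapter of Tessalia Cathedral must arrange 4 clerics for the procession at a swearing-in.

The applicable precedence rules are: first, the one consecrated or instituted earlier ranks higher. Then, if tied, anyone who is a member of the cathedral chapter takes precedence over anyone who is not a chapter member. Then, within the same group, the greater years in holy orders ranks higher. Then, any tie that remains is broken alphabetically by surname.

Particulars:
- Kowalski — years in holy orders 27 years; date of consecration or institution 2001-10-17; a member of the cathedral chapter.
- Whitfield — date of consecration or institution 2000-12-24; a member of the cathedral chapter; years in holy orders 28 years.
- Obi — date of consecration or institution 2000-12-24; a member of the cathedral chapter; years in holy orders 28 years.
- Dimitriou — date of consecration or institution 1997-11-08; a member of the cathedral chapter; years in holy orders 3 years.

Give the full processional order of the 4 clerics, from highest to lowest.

By date of consecration or institution (earlier first): Dimitriou (1997-11-08); then Obi and Whitfield (both 2000-12-24); then Kowalski (2001-10-17).
Obi and Whitfield are each a member of the cathedral chapter, so the next rule applies.
Obi and Whitfield both have years in holy orders 28 years, so the next rule applies.
Among Obi and Whitfield, alphabetically by surname: Obi before Whitfield.
Full order: Dimitriou, Obi, Whitfield, Kowalski.

Dimitriou, Obi, Whitfield, Kowalski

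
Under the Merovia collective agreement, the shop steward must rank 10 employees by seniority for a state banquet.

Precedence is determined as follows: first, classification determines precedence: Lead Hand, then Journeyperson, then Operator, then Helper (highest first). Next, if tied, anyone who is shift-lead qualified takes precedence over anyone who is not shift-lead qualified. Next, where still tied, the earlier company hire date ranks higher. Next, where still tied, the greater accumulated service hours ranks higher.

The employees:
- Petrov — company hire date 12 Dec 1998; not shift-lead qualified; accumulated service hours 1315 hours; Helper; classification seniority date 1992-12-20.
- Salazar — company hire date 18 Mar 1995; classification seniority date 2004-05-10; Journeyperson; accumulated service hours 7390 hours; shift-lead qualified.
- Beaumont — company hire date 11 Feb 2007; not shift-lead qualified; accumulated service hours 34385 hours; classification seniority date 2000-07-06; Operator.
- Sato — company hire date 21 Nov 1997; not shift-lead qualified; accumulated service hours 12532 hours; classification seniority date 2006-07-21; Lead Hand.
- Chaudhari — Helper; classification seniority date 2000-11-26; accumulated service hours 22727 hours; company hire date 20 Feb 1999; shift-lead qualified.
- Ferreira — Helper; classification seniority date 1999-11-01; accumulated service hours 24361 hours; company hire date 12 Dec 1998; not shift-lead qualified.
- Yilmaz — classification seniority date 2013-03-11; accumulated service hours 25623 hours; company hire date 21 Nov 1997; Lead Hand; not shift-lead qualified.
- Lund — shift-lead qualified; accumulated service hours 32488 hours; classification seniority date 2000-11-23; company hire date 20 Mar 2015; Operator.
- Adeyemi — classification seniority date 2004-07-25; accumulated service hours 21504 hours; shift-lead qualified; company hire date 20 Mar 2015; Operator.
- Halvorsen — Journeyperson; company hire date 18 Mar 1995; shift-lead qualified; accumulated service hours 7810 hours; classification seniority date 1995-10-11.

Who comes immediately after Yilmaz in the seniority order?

By classification: Yilmaz and Sato (Lead Hand); then Halvorsen and Salazar (Journeyperson); then Lund, Adeyemi and Beaumont (Operator); then Chaudhari, Ferreira and Petrov (Helper).
Yilmaz and Sato are each not shift-lead qualified, so the next rule applies.
Yilmaz and Sato both have company hire date 21 Nov 1997, so the next rule applies.
Among Yilmaz and Sato, by accumulated service hours (higher first): Yilmaz (25623 hours) before Sato (12532 hours).
Halvorsen and Salazar are each shift-lead qualified, so the next rule applies.
Halvorsen and Salazar both have company hire date 18 Mar 1995, so the next rule applies.
Among Halvorsen and Salazar, by accumulated service hours (higher first): Halvorsen (7810 hours) before Salazar (7390 hours).
Among Lund, Adeyemi and Beaumont, shift-lead qualified before not shift-lead qualified: Lund and Adeyemi (shift-lead qualified) before Beaumont (not shift-lead qualified).
Lund and Adeyemi both have company hire date 20 Mar 2015, so the next rule applies.
Among Lund and Adeyemi, by accumulated service hours (higher first): Lund (32488 hours) before Adeyemi (21504 hours).
Among Chaudhari, Ferreira and Petrov, shift-lead qualified before not shift-lead qualified: Chaudhari (shift-lead qualified) before Ferreira and Petrov (not shift-lead qualified).
Ferreira and Petrov both have company hire date 12 Dec 1998, so the next rule applies.
Among Ferreira and Petrov, by accumulated service hours (higher first): Ferreira (24361 hours) before Petrov (1315 hours).
Order: Yilmaz, Sato, Halvorsen, Salazar, Lund, Adeyemi, Beaumont, Chaudhari, Ferreira, Petrov.

Sato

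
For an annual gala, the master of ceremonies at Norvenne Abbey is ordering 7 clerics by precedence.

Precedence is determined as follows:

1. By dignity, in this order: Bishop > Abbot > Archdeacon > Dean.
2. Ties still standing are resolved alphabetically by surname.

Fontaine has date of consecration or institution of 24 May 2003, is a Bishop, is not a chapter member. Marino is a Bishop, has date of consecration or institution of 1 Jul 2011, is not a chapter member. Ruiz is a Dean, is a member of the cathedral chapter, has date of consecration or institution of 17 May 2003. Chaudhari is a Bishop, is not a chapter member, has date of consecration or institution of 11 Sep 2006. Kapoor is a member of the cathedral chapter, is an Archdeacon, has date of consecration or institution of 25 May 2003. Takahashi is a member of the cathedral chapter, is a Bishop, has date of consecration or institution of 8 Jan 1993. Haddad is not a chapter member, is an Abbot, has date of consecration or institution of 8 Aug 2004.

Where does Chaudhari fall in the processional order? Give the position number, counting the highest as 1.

By dignity: Chaudhari, Fontaine, Marino and Takahashi (Bishop); then Haddad (Abbot); then Kapoor (Archdeacon); then Ruiz (Dean).
Among Chaudhari, Fontaine, Marino and Takahashi, alphabetically by surname: Chaudhari before Fontaine before Marino before Takahashi.
Order: Chaudhari, Fontaine, Marino, Takahashi, Haddad, Kapoor, Ruiz. So position 1.

1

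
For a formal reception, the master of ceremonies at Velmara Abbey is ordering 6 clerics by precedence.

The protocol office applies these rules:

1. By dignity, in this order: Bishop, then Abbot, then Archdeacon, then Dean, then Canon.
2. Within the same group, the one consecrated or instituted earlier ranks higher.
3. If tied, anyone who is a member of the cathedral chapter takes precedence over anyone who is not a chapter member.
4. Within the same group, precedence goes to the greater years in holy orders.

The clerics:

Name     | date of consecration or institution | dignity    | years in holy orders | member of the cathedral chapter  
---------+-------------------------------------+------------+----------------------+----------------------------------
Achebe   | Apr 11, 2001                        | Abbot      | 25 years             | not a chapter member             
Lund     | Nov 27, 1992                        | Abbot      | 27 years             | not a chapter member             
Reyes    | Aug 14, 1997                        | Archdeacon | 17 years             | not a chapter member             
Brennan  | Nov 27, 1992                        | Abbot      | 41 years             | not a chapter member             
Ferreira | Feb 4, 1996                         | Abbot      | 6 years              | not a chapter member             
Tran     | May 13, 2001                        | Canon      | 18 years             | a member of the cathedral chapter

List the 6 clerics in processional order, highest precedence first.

By dignity: Brennan, Lund, Ferreira and Achebe (Abbot); then Reyes (Archdeacon); then Tran (Canon).
Among Brennan, Lund, Ferreira and Achebe, by date of consecration or institution (earlier first): Brennan and Lund (Nov 27, 1992) before Ferreira (Feb 4, 1996) before Achebe (Apr 11, 2001).
Brennan and Lund are each not a chapter member, so the next rule applies.
Among Brennan and Lund, by years in holy orders (higher first): Brennan (41 years) before Lund (27 years).
Full order: Brennan, Lund, Ferreira, Achebe, Reyes, Tran.

Brennan, Lund, Ferreira, Achebe, Reyes, Tran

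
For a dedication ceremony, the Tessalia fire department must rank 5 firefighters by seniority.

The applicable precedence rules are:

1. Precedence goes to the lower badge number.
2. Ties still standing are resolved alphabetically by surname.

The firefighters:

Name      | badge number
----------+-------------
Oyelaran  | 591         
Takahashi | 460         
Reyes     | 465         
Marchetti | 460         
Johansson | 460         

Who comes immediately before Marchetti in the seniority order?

Johansson

By badge number (lower first): Johansson, Marchetti and Takahashi (each 460); then Reyes (465); then Oyelaran (591).
Among Johansson, Marchetti and Takahashi, alphabetically by surname: Johansson before Marchetti before Takahashi.
Order: Johansson, Marchetti, Takahashi, Reyes, Oyelaran.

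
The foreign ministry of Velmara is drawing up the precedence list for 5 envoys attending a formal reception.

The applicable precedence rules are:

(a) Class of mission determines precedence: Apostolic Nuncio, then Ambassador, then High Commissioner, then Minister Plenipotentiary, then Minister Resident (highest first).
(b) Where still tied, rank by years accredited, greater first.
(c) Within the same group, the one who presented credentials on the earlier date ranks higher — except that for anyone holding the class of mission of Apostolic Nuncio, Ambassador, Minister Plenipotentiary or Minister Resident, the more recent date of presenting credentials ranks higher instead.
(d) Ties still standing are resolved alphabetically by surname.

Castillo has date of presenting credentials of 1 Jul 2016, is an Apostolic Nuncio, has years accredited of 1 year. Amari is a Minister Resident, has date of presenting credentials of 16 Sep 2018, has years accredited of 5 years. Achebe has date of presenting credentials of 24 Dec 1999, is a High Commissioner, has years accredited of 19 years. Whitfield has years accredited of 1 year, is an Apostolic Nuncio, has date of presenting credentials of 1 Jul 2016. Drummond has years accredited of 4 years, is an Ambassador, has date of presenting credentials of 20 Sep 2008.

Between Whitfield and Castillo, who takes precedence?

By class of mission: Castillo and Whitfield (Apostolic Nuncio); then Drummond (Ambassador); then Achebe (High Commissioner); then Amari (Minister Resident).
Castillo and Whitfield both have years accredited 1 year, so the next rule applies.
Castillo and Whitfield both have date of presenting credentials 1 Jul 2016, so the next rule applies.
Among Castillo and Whitfield, alphabetically by surname: Castillo before Whitfield.
So Castillo takes precedence.

Castillo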